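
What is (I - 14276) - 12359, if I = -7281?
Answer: -33916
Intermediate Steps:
(I - 14276) - 12359 = (-7281 - 14276) - 12359 = -21557 - 12359 = -33916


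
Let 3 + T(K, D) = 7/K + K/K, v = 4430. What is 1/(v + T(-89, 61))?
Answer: 89/394085 ≈ 0.00022584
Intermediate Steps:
T(K, D) = -2 + 7/K (T(K, D) = -3 + (7/K + K/K) = -3 + (7/K + 1) = -3 + (1 + 7/K) = -2 + 7/K)
1/(v + T(-89, 61)) = 1/(4430 + (-2 + 7/(-89))) = 1/(4430 + (-2 + 7*(-1/89))) = 1/(4430 + (-2 - 7/89)) = 1/(4430 - 185/89) = 1/(394085/89) = 89/394085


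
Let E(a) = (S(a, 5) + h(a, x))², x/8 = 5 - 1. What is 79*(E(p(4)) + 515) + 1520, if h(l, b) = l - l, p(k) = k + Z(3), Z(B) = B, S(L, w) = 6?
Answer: 45049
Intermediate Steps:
x = 32 (x = 8*(5 - 1) = 8*4 = 32)
p(k) = 3 + k (p(k) = k + 3 = 3 + k)
h(l, b) = 0
E(a) = 36 (E(a) = (6 + 0)² = 6² = 36)
79*(E(p(4)) + 515) + 1520 = 79*(36 + 515) + 1520 = 79*551 + 1520 = 43529 + 1520 = 45049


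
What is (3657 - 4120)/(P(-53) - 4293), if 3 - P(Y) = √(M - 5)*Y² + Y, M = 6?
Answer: 463/7046 ≈ 0.065711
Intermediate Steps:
P(Y) = 3 - Y - Y² (P(Y) = 3 - (√(6 - 5)*Y² + Y) = 3 - (√1*Y² + Y) = 3 - (1*Y² + Y) = 3 - (Y² + Y) = 3 - (Y + Y²) = 3 + (-Y - Y²) = 3 - Y - Y²)
(3657 - 4120)/(P(-53) - 4293) = (3657 - 4120)/((3 - 1*(-53) - 1*(-53)²) - 4293) = -463/((3 + 53 - 1*2809) - 4293) = -463/((3 + 53 - 2809) - 4293) = -463/(-2753 - 4293) = -463/(-7046) = -463*(-1/7046) = 463/7046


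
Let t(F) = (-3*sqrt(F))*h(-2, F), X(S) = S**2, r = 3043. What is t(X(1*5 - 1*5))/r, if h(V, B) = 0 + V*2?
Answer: 0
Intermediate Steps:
h(V, B) = 2*V (h(V, B) = 0 + 2*V = 2*V)
t(F) = 12*sqrt(F) (t(F) = (-3*sqrt(F))*(2*(-2)) = -3*sqrt(F)*(-4) = 12*sqrt(F))
t(X(1*5 - 1*5))/r = (12*sqrt((1*5 - 1*5)**2))/3043 = (12*sqrt((5 - 5)**2))*(1/3043) = (12*sqrt(0**2))*(1/3043) = (12*sqrt(0))*(1/3043) = (12*0)*(1/3043) = 0*(1/3043) = 0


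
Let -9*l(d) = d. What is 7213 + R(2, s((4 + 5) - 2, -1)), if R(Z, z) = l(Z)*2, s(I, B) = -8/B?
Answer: 64913/9 ≈ 7212.6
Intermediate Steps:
l(d) = -d/9
R(Z, z) = -2*Z/9 (R(Z, z) = -Z/9*2 = -2*Z/9)
7213 + R(2, s((4 + 5) - 2, -1)) = 7213 - 2/9*2 = 7213 - 4/9 = 64913/9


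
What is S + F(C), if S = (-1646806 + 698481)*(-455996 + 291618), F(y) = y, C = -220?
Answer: 155883766630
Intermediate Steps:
S = 155883766850 (S = -948325*(-164378) = 155883766850)
S + F(C) = 155883766850 - 220 = 155883766630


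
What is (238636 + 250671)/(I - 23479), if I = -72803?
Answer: -489307/96282 ≈ -5.0820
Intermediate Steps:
(238636 + 250671)/(I - 23479) = (238636 + 250671)/(-72803 - 23479) = 489307/(-96282) = 489307*(-1/96282) = -489307/96282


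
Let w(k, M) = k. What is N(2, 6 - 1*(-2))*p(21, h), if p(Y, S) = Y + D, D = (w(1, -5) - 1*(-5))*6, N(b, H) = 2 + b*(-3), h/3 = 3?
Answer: -228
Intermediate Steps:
h = 9 (h = 3*3 = 9)
N(b, H) = 2 - 3*b
D = 36 (D = (1 - 1*(-5))*6 = (1 + 5)*6 = 6*6 = 36)
p(Y, S) = 36 + Y (p(Y, S) = Y + 36 = 36 + Y)
N(2, 6 - 1*(-2))*p(21, h) = (2 - 3*2)*(36 + 21) = (2 - 6)*57 = -4*57 = -228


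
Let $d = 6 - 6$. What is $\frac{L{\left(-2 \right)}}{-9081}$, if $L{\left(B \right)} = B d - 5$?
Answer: $\frac{5}{9081} \approx 0.0005506$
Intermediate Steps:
$d = 0$ ($d = 6 - 6 = 0$)
$L{\left(B \right)} = -5$ ($L{\left(B \right)} = B 0 - 5 = 0 - 5 = -5$)
$\frac{L{\left(-2 \right)}}{-9081} = - \frac{5}{-9081} = \left(-5\right) \left(- \frac{1}{9081}\right) = \frac{5}{9081}$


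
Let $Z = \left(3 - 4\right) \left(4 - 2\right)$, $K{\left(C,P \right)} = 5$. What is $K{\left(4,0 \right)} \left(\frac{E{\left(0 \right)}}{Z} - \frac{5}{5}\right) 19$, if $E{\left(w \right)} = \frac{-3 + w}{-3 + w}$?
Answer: $- \frac{285}{2} \approx -142.5$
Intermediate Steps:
$E{\left(w \right)} = 1$
$Z = -2$ ($Z = \left(-1\right) 2 = -2$)
$K{\left(4,0 \right)} \left(\frac{E{\left(0 \right)}}{Z} - \frac{5}{5}\right) 19 = 5 \left(1 \frac{1}{-2} - \frac{5}{5}\right) 19 = 5 \left(1 \left(- \frac{1}{2}\right) - 1\right) 19 = 5 \left(- \frac{1}{2} - 1\right) 19 = 5 \left(- \frac{3}{2}\right) 19 = \left(- \frac{15}{2}\right) 19 = - \frac{285}{2}$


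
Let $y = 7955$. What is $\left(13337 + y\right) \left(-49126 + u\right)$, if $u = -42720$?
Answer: $-1955585032$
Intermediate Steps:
$\left(13337 + y\right) \left(-49126 + u\right) = \left(13337 + 7955\right) \left(-49126 - 42720\right) = 21292 \left(-91846\right) = -1955585032$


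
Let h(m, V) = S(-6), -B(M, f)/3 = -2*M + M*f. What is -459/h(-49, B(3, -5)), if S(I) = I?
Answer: 153/2 ≈ 76.500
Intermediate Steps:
B(M, f) = 6*M - 3*M*f (B(M, f) = -3*(-2*M + M*f) = 6*M - 3*M*f)
h(m, V) = -6
-459/h(-49, B(3, -5)) = -459/(-6) = -459*(-⅙) = 153/2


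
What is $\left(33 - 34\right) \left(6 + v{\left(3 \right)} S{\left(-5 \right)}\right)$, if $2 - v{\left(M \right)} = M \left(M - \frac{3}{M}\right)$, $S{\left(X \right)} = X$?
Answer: $-26$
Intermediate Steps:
$v{\left(M \right)} = 2 - M \left(M - \frac{3}{M}\right)$
$\left(33 - 34\right) \left(6 + v{\left(3 \right)} S{\left(-5 \right)}\right) = \left(33 - 34\right) \left(6 + \left(5 - 3^{2}\right) \left(-5\right)\right) = - (6 + \left(5 - 9\right) \left(-5\right)) = - (6 - -20) = - (6 + 20) = \left(-1\right) 26 = -26$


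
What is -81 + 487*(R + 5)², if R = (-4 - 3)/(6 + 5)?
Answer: 1112247/121 ≈ 9192.1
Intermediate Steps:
R = -7/11 ≈ -0.63636
-81 + 487*(R + 5)² = -81 + 487*(-7/11 + 5)² = -81 + 487*(48/11)² = -81 + 487*(2304/121) = -81 + 1122048/121 = 1112247/121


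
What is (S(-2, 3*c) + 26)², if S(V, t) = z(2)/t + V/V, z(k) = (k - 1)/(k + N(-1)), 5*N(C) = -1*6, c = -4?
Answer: 1666681/2304 ≈ 723.39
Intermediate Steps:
N(C) = -6/5 (N(C) = (-1*6)/5 = (⅕)*(-6) = -6/5)
z(k) = (-1 + k)/(-6/5 + k) (z(k) = (k - 1)/(k - 6/5) = (-1 + k)/(-6/5 + k))
S(V, t) = 1 + 5/(4*t) (S(V, t) = (5*(-1 + 2)/(-6 + 5*2))/t + V/V = (5*1/(-6 + 10))/t + 1 = (5*1/4)/t + 1 = (5*(¼)*1)/t + 1 = 5/(4*t) + 1 = 1 + 5/(4*t))
(S(-2, 3*c) + 26)² = ((5/4 + 3*(-4))/((3*(-4))) + 26)² = ((5/4 - 12)/(-12) + 26)² = (-1/12*(-43/4) + 26)² = (43/48 + 26)² = (1291/48)² = 1666681/2304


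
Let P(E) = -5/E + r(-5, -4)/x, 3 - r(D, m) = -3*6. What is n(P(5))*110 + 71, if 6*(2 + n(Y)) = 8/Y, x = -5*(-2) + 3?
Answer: 268/3 ≈ 89.333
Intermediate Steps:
r(D, m) = 21 (r(D, m) = 3 - (-3)*6 = 3 - 1*(-18) = 3 + 18 = 21)
x = 13 (x = 10 + 3 = 13)
P(E) = 21/13 - 5/E (P(E) = -5/E + 21/13 = 21/13 - 5/E)
n(Y) = -2 + 4/(3*Y) (n(Y) = -2 + (8/Y)/6 = -2 + 4/(3*Y))
n(P(5))*110 + 71 = (-2 + 4/(3*(21/13 - 5/5)))*110 + 71 = (-2 + 4/(3*(21/13 - 5*1/5)))*110 + 71 = (-2 + 4/(3*(21/13 - 1)))*110 + 71 = (-2 + 4/(3*(8/13)))*110 + 71 = (-2 + (4/3)*(13/8))*110 + 71 = (-2 + 13/6)*110 + 71 = (1/6)*110 + 71 = 55/3 + 71 = 268/3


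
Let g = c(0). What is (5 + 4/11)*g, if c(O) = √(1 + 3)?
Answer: 118/11 ≈ 10.727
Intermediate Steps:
c(O) = 2 (c(O) = √4 = 2)
g = 2
(5 + 4/11)*g = (5 + 4/11)*2 = (59/11)*2 = 118/11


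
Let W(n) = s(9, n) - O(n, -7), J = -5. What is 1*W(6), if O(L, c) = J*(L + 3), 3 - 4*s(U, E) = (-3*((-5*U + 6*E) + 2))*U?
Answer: -3/2 ≈ -1.5000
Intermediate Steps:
s(U, E) = ¾ - U*(-6 - 18*E + 15*U)/4 (s(U, E) = ¾ - (-3*((-5*U + 6*E) + 2))*U/4 = ¾ - (-3*(2 - 5*U + 6*E))*U/4 = ¾ - (-6 - 18*E + 15*U)*U/4 = ¾ - U*(-6 - 18*E + 15*U)/4)
O(L, c) = -15 - 5*L (O(L, c) = -5*(L + 3) = -5*(3 + L) = -15 - 5*L)
W(n) = -549/2 + 91*n/2 (W(n) = (¾ - 15/4*9² + (3/2)*9 + (9/2)*n*9) - (-15 - 5*n) = (¾ - 15/4*81 + 27/2 + 81*n/2) + (15 + 5*n) = (¾ - 1215/4 + 27/2 + 81*n/2) + (15 + 5*n) = (-579/2 + 81*n/2) + (15 + 5*n) = -549/2 + 91*n/2)
1*W(6) = 1*(-549/2 + (91/2)*6) = 1*(-549/2 + 273) = 1*(-3/2) = -3/2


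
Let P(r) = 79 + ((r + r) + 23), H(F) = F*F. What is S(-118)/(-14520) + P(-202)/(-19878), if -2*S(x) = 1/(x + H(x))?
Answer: 20179957393/1328268633120 ≈ 0.015193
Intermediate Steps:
H(F) = F²
P(r) = 102 + 2*r (P(r) = 79 + (2*r + 23) = 79 + (23 + 2*r) = 102 + 2*r)
S(x) = -1/(2*(x + x²))
S(-118)/(-14520) + P(-202)/(-19878) = -½/(-118*(1 - 118))/(-14520) + (102 + 2*(-202))/(-19878) = -½*(-1/118)/(-117)*(-1/14520) + (102 - 404)*(-1/19878) = -½*(-1/118)*(-1/117)*(-1/14520) - 302*(-1/19878) = -1/27612*(-1/14520) + 151/9939 = 1/400926240 + 151/9939 = 20179957393/1328268633120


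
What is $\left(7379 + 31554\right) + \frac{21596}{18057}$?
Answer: $\frac{703034777}{18057} \approx 38934.0$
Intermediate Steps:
$\left(7379 + 31554\right) + \frac{21596}{18057} = 38933 + 21596 \cdot \frac{1}{18057} = 38933 + \frac{21596}{18057} = \frac{703034777}{18057}$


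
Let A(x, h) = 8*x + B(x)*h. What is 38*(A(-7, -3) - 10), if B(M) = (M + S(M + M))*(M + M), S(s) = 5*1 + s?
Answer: -28044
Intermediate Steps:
S(s) = 5 + s
B(M) = 2*M*(5 + 3*M) (B(M) = (M + (5 + (M + M)))*(M + M) = (M + (5 + 2*M))*(2*M) = (5 + 3*M)*(2*M) = 2*M*(5 + 3*M))
A(x, h) = 8*x + 2*h*x*(5 + 3*x) (A(x, h) = 8*x + (2*x*(5 + 3*x))*h = 8*x + 2*h*x*(5 + 3*x))
38*(A(-7, -3) - 10) = 38*(2*(-7)*(4 - 3*(5 + 3*(-7))) - 10) = 38*(2*(-7)*(4 - 3*(5 - 21)) - 10) = 38*(2*(-7)*(4 - 3*(-16)) - 10) = 38*(2*(-7)*(4 + 48) - 10) = 38*(2*(-7)*52 - 10) = 38*(-728 - 10) = 38*(-738) = -28044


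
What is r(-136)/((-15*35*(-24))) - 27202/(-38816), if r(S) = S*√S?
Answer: 13601/19408 - 34*I*√34/1575 ≈ 0.70079 - 0.12587*I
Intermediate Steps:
r(S) = S^(3/2)
r(-136)/((-15*35*(-24))) - 27202/(-38816) = (-136)^(3/2)/((-15*35*(-24))) - 27202/(-38816) = (-272*I*√34)/((-525*(-24))) - 27202*(-1/38816) = -272*I*√34/12600 + 13601/19408 = -272*I*√34*(1/12600) + 13601/19408 = -34*I*√34/1575 + 13601/19408 = 13601/19408 - 34*I*√34/1575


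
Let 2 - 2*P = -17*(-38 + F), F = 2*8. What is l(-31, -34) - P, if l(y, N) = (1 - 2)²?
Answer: 187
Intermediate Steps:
F = 16
P = -186 (P = 1 - (-17)*(-38 + 16)/2 = 1 - (-17)*(-22)/2 = 1 - ½*374 = 1 - 187 = -186)
l(y, N) = 1 (l(y, N) = (-1)² = 1)
l(-31, -34) - P = 1 - 1*(-186) = 1 + 186 = 187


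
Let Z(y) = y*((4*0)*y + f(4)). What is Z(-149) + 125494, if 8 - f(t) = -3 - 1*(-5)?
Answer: 124600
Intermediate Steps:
f(t) = 6 (f(t) = 8 - (-3 - 1*(-5)) = 8 - (-3 + 5) = 8 - 1*2 = 8 - 2 = 6)
Z(y) = 6*y (Z(y) = y*((4*0)*y + 6) = y*(0*y + 6) = y*(0 + 6) = y*6 = 6*y)
Z(-149) + 125494 = 6*(-149) + 125494 = -894 + 125494 = 124600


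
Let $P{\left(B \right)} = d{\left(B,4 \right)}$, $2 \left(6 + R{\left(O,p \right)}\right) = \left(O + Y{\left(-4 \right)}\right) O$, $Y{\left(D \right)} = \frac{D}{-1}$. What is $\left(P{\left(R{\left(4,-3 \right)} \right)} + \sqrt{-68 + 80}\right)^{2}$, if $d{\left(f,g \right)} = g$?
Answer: $28 + 16 \sqrt{3} \approx 55.713$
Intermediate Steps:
$Y{\left(D \right)} = - D$ ($Y{\left(D \right)} = D \left(-1\right) = - D$)
$R{\left(O,p \right)} = -6 + \frac{O \left(4 + O\right)}{2}$ ($R{\left(O,p \right)} = -6 + \frac{\left(O - -4\right) O}{2} = -6 + \frac{\left(O + 4\right) O}{2} = -6 + \frac{\left(4 + O\right) O}{2} = -6 + \frac{O \left(4 + O\right)}{2}$)
$P{\left(B \right)} = 4$
$\left(P{\left(R{\left(4,-3 \right)} \right)} + \sqrt{-68 + 80}\right)^{2} = \left(4 + \sqrt{-68 + 80}\right)^{2} = \left(4 + \sqrt{12}\right)^{2} = \left(4 + 2 \sqrt{3}\right)^{2}$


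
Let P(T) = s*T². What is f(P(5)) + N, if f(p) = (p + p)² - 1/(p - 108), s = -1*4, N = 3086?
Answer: 8961889/208 ≈ 43086.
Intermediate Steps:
s = -4
P(T) = -4*T²
f(p) = -1/(-108 + p) + 4*p² (f(p) = (2*p)² - 1/(-108 + p) = 4*p² - 1/(-108 + p) = -1/(-108 + p) + 4*p²)
f(P(5)) + N = (-1 - 432*(-4*5²)² + 4*(-4*5²)³)/(-108 - 4*5²) + 3086 = (-1 - 432*(-4*25)² + 4*(-4*25)³)/(-108 - 4*25) + 3086 = (-1 - 432*(-100)² + 4*(-100)³)/(-108 - 100) + 3086 = (-1 - 432*10000 + 4*(-1000000))/(-208) + 3086 = -(-1 - 4320000 - 4000000)/208 + 3086 = -1/208*(-8320001) + 3086 = 8320001/208 + 3086 = 8961889/208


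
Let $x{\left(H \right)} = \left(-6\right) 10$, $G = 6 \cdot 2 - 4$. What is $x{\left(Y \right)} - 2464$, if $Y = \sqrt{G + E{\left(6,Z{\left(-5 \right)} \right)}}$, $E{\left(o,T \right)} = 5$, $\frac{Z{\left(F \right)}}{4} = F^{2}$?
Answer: $-2524$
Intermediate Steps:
$Z{\left(F \right)} = 4 F^{2}$
$G = 8$ ($G = 12 - 4 = 8$)
$Y = \sqrt{13}$ ($Y = \sqrt{8 + 5} = \sqrt{13} \approx 3.6056$)
$x{\left(H \right)} = -60$
$x{\left(Y \right)} - 2464 = -60 - 2464 = -2524$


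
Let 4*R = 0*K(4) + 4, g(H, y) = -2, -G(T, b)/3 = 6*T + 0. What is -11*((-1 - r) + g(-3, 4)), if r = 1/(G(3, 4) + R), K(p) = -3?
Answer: 1738/53 ≈ 32.792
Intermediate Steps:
G(T, b) = -18*T (G(T, b) = -3*(6*T + 0) = -18*T)
R = 1 (R = (0*(-3) + 4)/4 = (0 + 4)/4 = (¼)*4 = 1)
r = -1/53 (r = 1/(-18*3 + 1) = 1/(-54 + 1) = 1/(-53) = -1/53 ≈ -0.018868)
-11*((-1 - r) + g(-3, 4)) = -11*((-1 - 1*(-1/53)) - 2) = -11*((-1 + 1/53) - 2) = -11*(-52/53 - 2) = -11*(-158/53) = 1738/53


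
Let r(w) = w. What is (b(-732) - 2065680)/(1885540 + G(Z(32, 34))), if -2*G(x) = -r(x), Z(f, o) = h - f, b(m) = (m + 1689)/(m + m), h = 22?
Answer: -1008052159/920141080 ≈ -1.0955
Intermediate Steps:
b(m) = (1689 + m)/(2*m) (b(m) = (1689 + m)/((2*m)) = (1689 + m)*(1/(2*m)) = (1689 + m)/(2*m))
Z(f, o) = 22 - f
G(x) = x/2 (G(x) = -(-1)*x/2 = x/2)
(b(-732) - 2065680)/(1885540 + G(Z(32, 34))) = ((½)*(1689 - 732)/(-732) - 2065680)/(1885540 + (22 - 1*32)/2) = ((½)*(-1/732)*957 - 2065680)/(1885540 + (22 - 32)/2) = (-319/488 - 2065680)/(1885540 + (½)*(-10)) = -1008052159/(488*(1885540 - 5)) = -1008052159/488/1885535 = -1008052159/488*1/1885535 = -1008052159/920141080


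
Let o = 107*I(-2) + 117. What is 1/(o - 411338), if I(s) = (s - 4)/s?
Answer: -1/410900 ≈ -2.4337e-6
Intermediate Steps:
I(s) = (-4 + s)/s
o = 438 (o = 107*((-4 - 2)/(-2)) + 117 = 107*(-½*(-6)) + 117 = 107*3 + 117 = 321 + 117 = 438)
1/(o - 411338) = 1/(438 - 411338) = 1/(-410900) = -1/410900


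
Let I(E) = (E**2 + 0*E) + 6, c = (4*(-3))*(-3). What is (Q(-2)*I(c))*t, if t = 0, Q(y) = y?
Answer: 0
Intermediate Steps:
c = 36 (c = -12*(-3) = 36)
I(E) = 6 + E**2 (I(E) = (E**2 + 0) + 6 = E**2 + 6 = 6 + E**2)
(Q(-2)*I(c))*t = -2*(6 + 36**2)*0 = -2*(6 + 1296)*0 = -2*1302*0 = -2604*0 = 0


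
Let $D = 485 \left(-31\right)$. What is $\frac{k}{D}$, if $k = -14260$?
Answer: $\frac{92}{97} \approx 0.94845$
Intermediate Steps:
$D = -15035$
$\frac{k}{D} = - \frac{14260}{-15035} = \left(-14260\right) \left(- \frac{1}{15035}\right) = \frac{92}{97}$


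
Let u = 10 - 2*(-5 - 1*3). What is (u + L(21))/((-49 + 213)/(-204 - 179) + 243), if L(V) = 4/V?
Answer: 42130/390201 ≈ 0.10797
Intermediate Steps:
u = 26 (u = 10 - 2*(-5 - 3) = 10 - 2*(-8) = 10 + 16 = 26)
(u + L(21))/((-49 + 213)/(-204 - 179) + 243) = (26 + 4/21)/((-49 + 213)/(-204 - 179) + 243) = (26 + 4*(1/21))/(164/(-383) + 243) = (26 + 4/21)/(164*(-1/383) + 243) = 550/(21*(-164/383 + 243)) = 550/(21*(92905/383)) = (550/21)*(383/92905) = 42130/390201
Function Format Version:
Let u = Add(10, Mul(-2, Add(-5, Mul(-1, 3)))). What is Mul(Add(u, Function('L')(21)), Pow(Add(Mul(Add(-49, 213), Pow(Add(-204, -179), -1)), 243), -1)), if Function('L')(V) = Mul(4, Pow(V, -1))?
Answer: Rational(42130, 390201) ≈ 0.10797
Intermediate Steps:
u = 26 (u = Add(10, Mul(-2, Add(-5, -3))) = Add(10, Mul(-2, -8)) = Add(10, 16) = 26)
Mul(Add(u, Function('L')(21)), Pow(Add(Mul(Add(-49, 213), Pow(Add(-204, -179), -1)), 243), -1)) = Mul(Add(26, Mul(4, Pow(21, -1))), Pow(Add(Mul(Add(-49, 213), Pow(Add(-204, -179), -1)), 243), -1)) = Mul(Add(26, Mul(4, Rational(1, 21))), Pow(Add(Mul(164, Pow(-383, -1)), 243), -1)) = Mul(Add(26, Rational(4, 21)), Pow(Add(Mul(164, Rational(-1, 383)), 243), -1)) = Mul(Rational(550, 21), Pow(Add(Rational(-164, 383), 243), -1)) = Mul(Rational(550, 21), Pow(Rational(92905, 383), -1)) = Mul(Rational(550, 21), Rational(383, 92905)) = Rational(42130, 390201)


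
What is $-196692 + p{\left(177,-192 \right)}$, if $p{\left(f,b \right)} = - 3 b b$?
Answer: $-307284$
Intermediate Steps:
$p{\left(f,b \right)} = - 3 b^{2}$
$-196692 + p{\left(177,-192 \right)} = -196692 - 3 \left(-192\right)^{2} = -196692 - 110592 = -307284$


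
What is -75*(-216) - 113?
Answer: 16087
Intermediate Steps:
-75*(-216) - 113 = 16200 - 113 = 16087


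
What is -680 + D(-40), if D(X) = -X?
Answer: -640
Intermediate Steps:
-680 + D(-40) = -680 - 1*(-40) = -680 + 40 = -640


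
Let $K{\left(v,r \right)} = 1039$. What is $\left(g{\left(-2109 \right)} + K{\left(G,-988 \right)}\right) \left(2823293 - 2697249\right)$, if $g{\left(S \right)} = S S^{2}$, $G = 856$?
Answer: $-1182365824259560$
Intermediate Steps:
$g{\left(S \right)} = S^{3}$
$\left(g{\left(-2109 \right)} + K{\left(G,-988 \right)}\right) \left(2823293 - 2697249\right) = \left(\left(-2109\right)^{3} + 1039\right) \left(2823293 - 2697249\right) = \left(-9380581029 + 1039\right) 126044 = \left(-9380579990\right) 126044 = -1182365824259560$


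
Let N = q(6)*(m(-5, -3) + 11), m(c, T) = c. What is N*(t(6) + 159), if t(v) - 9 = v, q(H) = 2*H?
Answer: 12528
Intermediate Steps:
t(v) = 9 + v
N = 72 (N = (2*6)*(-5 + 11) = 12*6 = 72)
N*(t(6) + 159) = 72*((9 + 6) + 159) = 72*(15 + 159) = 72*174 = 12528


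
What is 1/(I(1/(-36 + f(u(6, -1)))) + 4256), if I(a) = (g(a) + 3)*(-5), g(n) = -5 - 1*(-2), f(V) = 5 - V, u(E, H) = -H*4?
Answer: 1/4256 ≈ 0.00023496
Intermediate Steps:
u(E, H) = -4*H
g(n) = -3 (g(n) = -5 + 2 = -3)
I(a) = 0 (I(a) = (-3 + 3)*(-5) = 0*(-5) = 0)
1/(I(1/(-36 + f(u(6, -1)))) + 4256) = 1/(0 + 4256) = 1/4256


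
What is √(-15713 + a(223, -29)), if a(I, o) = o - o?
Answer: I*√15713 ≈ 125.35*I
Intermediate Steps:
a(I, o) = 0
√(-15713 + a(223, -29)) = √(-15713 + 0) = √(-15713) = I*√15713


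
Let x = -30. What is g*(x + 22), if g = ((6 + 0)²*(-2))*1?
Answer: 576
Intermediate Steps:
g = -72 (g = (6²*(-2))*1 = (36*(-2))*1 = -72*1 = -72)
g*(x + 22) = -72*(-30 + 22) = -72*(-8) = 576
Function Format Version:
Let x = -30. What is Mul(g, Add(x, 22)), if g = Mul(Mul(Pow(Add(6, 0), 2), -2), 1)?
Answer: 576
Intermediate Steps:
g = -72 (g = Mul(Mul(Pow(6, 2), -2), 1) = Mul(Mul(36, -2), 1) = Mul(-72, 1) = -72)
Mul(g, Add(x, 22)) = Mul(-72, Add(-30, 22)) = Mul(-72, -8) = 576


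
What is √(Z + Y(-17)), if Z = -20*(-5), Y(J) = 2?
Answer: √102 ≈ 10.100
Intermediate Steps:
Z = 100
√(Z + Y(-17)) = √(100 + 2) = √102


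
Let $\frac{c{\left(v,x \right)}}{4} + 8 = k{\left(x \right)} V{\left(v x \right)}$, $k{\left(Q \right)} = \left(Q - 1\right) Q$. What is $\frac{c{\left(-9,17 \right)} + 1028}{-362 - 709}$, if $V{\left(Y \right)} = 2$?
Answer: $- \frac{3172}{1071} \approx -2.9617$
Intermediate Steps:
$k{\left(Q \right)} = Q \left(-1 + Q\right)$ ($k{\left(Q \right)} = \left(Q - 1\right) Q = \left(-1 + Q\right) Q = Q \left(-1 + Q\right)$)
$c{\left(v,x \right)} = -32 + 8 x \left(-1 + x\right)$ ($c{\left(v,x \right)} = -32 + 4 x \left(-1 + x\right) 2 = -32 + 4 \cdot 2 x \left(-1 + x\right) = -32 + 8 x \left(-1 + x\right)$)
$\frac{c{\left(-9,17 \right)} + 1028}{-362 - 709} = \frac{\left(-32 + 8 \cdot 17 \left(-1 + 17\right)\right) + 1028}{-362 - 709} = \frac{\left(-32 + 8 \cdot 17 \cdot 16\right) + 1028}{-1071} = \left(\left(-32 + 2176\right) + 1028\right) \left(- \frac{1}{1071}\right) = \left(2144 + 1028\right) \left(- \frac{1}{1071}\right) = 3172 \left(- \frac{1}{1071}\right) = - \frac{3172}{1071}$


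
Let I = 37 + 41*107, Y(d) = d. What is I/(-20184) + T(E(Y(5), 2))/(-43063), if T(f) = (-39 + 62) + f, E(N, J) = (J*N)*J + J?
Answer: -23927374/108647949 ≈ -0.22023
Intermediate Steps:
E(N, J) = J + N*J² (E(N, J) = N*J² + J = J + N*J²)
I = 4424 (I = 37 + 4387 = 4424)
T(f) = 23 + f
I/(-20184) + T(E(Y(5), 2))/(-43063) = 4424/(-20184) + (23 + 2*(1 + 2*5))/(-43063) = 4424*(-1/20184) + (23 + 2*(1 + 10))*(-1/43063) = -553/2523 + (23 + 2*11)*(-1/43063) = -553/2523 + (23 + 22)*(-1/43063) = -553/2523 + 45*(-1/43063) = -553/2523 - 45/43063 = -23927374/108647949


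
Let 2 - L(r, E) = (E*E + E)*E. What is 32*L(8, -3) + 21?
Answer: 661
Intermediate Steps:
L(r, E) = 2 - E*(E + E²) (L(r, E) = 2 - (E*E + E)*E = 2 - (E² + E)*E = 2 - (E + E²)*E = 2 - E*(E + E²))
32*L(8, -3) + 21 = 32*(2 - 1*(-3)² - 1*(-3)³) + 21 = 32*(2 - 1*9 - 1*(-27)) + 21 = 32*(2 - 9 + 27) + 21 = 32*20 + 21 = 640 + 21 = 661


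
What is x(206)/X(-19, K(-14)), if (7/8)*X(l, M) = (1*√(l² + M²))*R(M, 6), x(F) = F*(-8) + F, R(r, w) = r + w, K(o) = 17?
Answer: -5047*√26/11960 ≈ -2.1517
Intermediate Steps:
x(F) = -7*F (x(F) = -8*F + F = -7*F)
X(l, M) = 8*√(M² + l²)*(6 + M)/7 (X(l, M) = 8*((1*√(l² + M²))*(M + 6))/7 = 8*((1*√(M² + l²))*(6 + M))/7 = 8*(√(M² + l²)*(6 + M))/7 = 8*√(M² + l²)*(6 + M)/7)
x(206)/X(-19, K(-14)) = (-7*206)/((8*√(17² + (-19)²)*(6 + 17)/7)) = -1442*7/(184*√(289 + 361)) = -1442*7*√26/23920 = -5047*√26/11960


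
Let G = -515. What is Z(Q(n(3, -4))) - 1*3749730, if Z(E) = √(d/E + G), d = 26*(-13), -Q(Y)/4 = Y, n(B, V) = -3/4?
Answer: -3749730 + I*√5649/3 ≈ -3.7497e+6 + 25.053*I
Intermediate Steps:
n(B, V) = -¾ (n(B, V) = -3*¼ = -¾)
Q(Y) = -4*Y
d = -338
Z(E) = √(-515 - 338/E) (Z(E) = √(-338/E - 515) = √(-515 - 338/E))
Z(Q(n(3, -4))) - 1*3749730 = √(-515 - 338/((-4*(-¾)))) - 1*3749730 = √(-515 - 338/3) - 3749730 = √(-1883/3) - 3749730 = I*√5649/3 - 3749730 = -3749730 + I*√5649/3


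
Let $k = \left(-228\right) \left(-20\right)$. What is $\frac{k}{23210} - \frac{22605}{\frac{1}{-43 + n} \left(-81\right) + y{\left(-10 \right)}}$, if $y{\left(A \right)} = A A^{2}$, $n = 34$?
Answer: $\frac{52918101}{2300111} \approx 23.007$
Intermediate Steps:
$k = 4560$
$y{\left(A \right)} = A^{3}$
$\frac{k}{23210} - \frac{22605}{\frac{1}{-43 + n} \left(-81\right) + y{\left(-10 \right)}} = \frac{4560}{23210} - \frac{22605}{\frac{1}{-43 + 34} \left(-81\right) + \left(-10\right)^{3}} = 4560 \cdot \frac{1}{23210} - \frac{22605}{\frac{1}{-9} \left(-81\right) - 1000} = \frac{456}{2321} - \frac{22605}{\left(- \frac{1}{9}\right) \left(-81\right) - 1000} = \frac{456}{2321} - \frac{22605}{9 - 1000} = \frac{456}{2321} - \frac{22605}{-991} = \frac{456}{2321} - - \frac{22605}{991} = \frac{456}{2321} + \frac{22605}{991} = \frac{52918101}{2300111}$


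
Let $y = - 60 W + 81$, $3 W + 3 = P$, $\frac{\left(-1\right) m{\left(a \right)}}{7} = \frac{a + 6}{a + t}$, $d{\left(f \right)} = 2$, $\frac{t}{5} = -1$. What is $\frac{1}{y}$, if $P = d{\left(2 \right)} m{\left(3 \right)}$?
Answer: $- \frac{1}{1119} \approx -0.00089366$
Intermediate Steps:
$t = -5$ ($t = 5 \left(-1\right) = -5$)
$m{\left(a \right)} = - \frac{7 \left(6 + a\right)}{-5 + a}$ ($m{\left(a \right)} = - 7 \frac{a + 6}{a - 5} = - 7 \frac{6 + a}{-5 + a} = - \frac{7 \left(6 + a\right)}{-5 + a}$)
$P = 63$ ($P = 2 \frac{7 \left(-6 - 3\right)}{-5 + 3} = 2 \frac{7 \left(-6 - 3\right)}{-2} = 2 \cdot 7 \left(- \frac{1}{2}\right) \left(-9\right) = 2 \cdot \frac{63}{2} = 63$)
$W = 20$ ($W = -1 + \frac{1}{3} \cdot 63 = -1 + 21 = 20$)
$y = -1119$ ($y = \left(-60\right) 20 + 81 = -1200 + 81 = -1119$)
$\frac{1}{y} = \frac{1}{-1119} = - \frac{1}{1119}$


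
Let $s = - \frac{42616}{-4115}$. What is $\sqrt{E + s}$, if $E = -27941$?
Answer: $\frac{3 i \sqrt{52550652765}}{4115} \approx 167.12 i$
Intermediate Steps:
$s = \frac{42616}{4115}$ ($s = \left(-42616\right) \left(- \frac{1}{4115}\right) = \frac{42616}{4115} \approx 10.356$)
$\sqrt{E + s} = \sqrt{-27941 + \frac{42616}{4115}} = \sqrt{- \frac{114934599}{4115}} = \frac{3 i \sqrt{52550652765}}{4115}$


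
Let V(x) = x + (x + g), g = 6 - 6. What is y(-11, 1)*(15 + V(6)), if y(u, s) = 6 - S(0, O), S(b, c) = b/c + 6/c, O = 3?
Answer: 108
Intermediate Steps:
S(b, c) = 6/c + b/c
g = 0
y(u, s) = 4 (y(u, s) = 6 - (6 + 0)/3 = 6 - 6/3 = 6 - 1*2 = 6 - 2 = 4)
V(x) = 2*x (V(x) = x + (x + 0) = x + x = 2*x)
y(-11, 1)*(15 + V(6)) = 4*(15 + 2*6) = 4*(15 + 12) = 4*27 = 108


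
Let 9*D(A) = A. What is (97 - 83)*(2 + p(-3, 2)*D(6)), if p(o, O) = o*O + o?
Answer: -56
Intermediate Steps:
p(o, O) = o + O*o (p(o, O) = O*o + o = o + O*o)
D(A) = A/9
(97 - 83)*(2 + p(-3, 2)*D(6)) = (97 - 83)*(2 + (-3*(1 + 2))*((⅑)*6)) = 14*(2 - 3*3*(⅔)) = 14*(2 - 9*⅔) = 14*(2 - 6) = 14*(-4) = -56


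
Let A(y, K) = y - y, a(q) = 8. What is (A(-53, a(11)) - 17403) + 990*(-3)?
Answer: -20373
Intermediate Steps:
A(y, K) = 0
(A(-53, a(11)) - 17403) + 990*(-3) = (0 - 17403) + 990*(-3) = -17403 - 2970 = -20373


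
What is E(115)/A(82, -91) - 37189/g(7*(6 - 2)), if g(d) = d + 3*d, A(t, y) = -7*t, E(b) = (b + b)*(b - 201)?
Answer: -1366509/4592 ≈ -297.58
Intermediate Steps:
E(b) = 2*b*(-201 + b) (E(b) = (2*b)*(-201 + b) = 2*b*(-201 + b))
g(d) = 4*d
E(115)/A(82, -91) - 37189/g(7*(6 - 2)) = (2*115*(-201 + 115))/((-7*82)) - 37189*1/(28*(6 - 2)) = (2*115*(-86))/(-574) - 37189/(4*(7*4)) = -19780*(-1/574) - 37189/(4*28) = 9890/287 - 37189/112 = -1366509/4592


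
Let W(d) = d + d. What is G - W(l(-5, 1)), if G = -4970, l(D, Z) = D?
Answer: -4960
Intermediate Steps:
W(d) = 2*d
G - W(l(-5, 1)) = -4970 - 2*(-5) = -4970 - 1*(-10) = -4970 + 10 = -4960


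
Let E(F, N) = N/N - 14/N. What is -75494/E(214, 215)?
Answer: -16231210/201 ≈ -80752.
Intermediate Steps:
E(F, N) = 1 - 14/N
-75494/E(214, 215) = -75494*215/(-14 + 215) = -75494/((1/215)*201) = -75494/201/215 = -75494*215/201 = -16231210/201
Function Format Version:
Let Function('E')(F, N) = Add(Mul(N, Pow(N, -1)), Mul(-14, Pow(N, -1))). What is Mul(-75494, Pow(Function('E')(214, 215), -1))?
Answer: Rational(-16231210, 201) ≈ -80752.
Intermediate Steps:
Function('E')(F, N) = Add(1, Mul(-14, Pow(N, -1)))
Mul(-75494, Pow(Function('E')(214, 215), -1)) = Mul(-75494, Pow(Mul(Pow(215, -1), Add(-14, 215)), -1)) = Mul(-75494, Pow(Mul(Rational(1, 215), 201), -1)) = Mul(-75494, Pow(Rational(201, 215), -1)) = Mul(-75494, Rational(215, 201)) = Rational(-16231210, 201)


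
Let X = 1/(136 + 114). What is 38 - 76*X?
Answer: 4712/125 ≈ 37.696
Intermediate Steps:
X = 1/250 ≈ 0.0040000
38 - 76*X = 38 - 76*1/250 = 38 - 38/125 = 4712/125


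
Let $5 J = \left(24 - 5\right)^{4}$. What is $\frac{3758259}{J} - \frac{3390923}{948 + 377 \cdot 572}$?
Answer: $\frac{3628135690357}{28226486032} \approx 128.54$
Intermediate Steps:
$J = \frac{130321}{5}$ ($J = \frac{\left(24 - 5\right)^{4}}{5} = \frac{19^{4}}{5} = \frac{1}{5} \cdot 130321 = \frac{130321}{5} \approx 26064.0$)
$\frac{3758259}{J} - \frac{3390923}{948 + 377 \cdot 572} = \frac{3758259}{\frac{130321}{5}} - \frac{3390923}{948 + 377 \cdot 572} = 3758259 \cdot \frac{5}{130321} - \frac{3390923}{948 + 215644} = \frac{18791295}{130321} - \frac{3390923}{216592} = \frac{3628135690357}{28226486032}$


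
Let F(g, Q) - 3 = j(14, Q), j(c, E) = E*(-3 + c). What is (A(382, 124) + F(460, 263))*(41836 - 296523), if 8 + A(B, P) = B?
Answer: -832826490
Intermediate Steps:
A(B, P) = -8 + B
F(g, Q) = 3 + 11*Q (F(g, Q) = 3 + Q*(-3 + 14) = 3 + Q*11 = 3 + 11*Q)
(A(382, 124) + F(460, 263))*(41836 - 296523) = ((-8 + 382) + (3 + 11*263))*(41836 - 296523) = (374 + (3 + 2893))*(-254687) = (374 + 2896)*(-254687) = 3270*(-254687) = -832826490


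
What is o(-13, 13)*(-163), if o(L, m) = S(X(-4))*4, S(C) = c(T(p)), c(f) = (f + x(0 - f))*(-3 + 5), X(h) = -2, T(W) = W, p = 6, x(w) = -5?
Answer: -1304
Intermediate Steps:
c(f) = -10 + 2*f (c(f) = (f - 5)*(-3 + 5) = (-5 + f)*2 = -10 + 2*f)
S(C) = 2 (S(C) = -10 + 2*6 = -10 + 12 = 2)
o(L, m) = 8 (o(L, m) = 2*4 = 8)
o(-13, 13)*(-163) = 8*(-163) = -1304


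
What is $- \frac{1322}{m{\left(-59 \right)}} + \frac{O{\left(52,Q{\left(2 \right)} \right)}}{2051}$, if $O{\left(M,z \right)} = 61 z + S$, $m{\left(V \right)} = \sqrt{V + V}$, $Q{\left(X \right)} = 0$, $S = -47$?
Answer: $- \frac{47}{2051} + \frac{661 i \sqrt{118}}{59} \approx -0.022916 + 121.7 i$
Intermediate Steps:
$m{\left(V \right)} = \sqrt{2} \sqrt{V}$ ($m{\left(V \right)} = \sqrt{2 V} = \sqrt{2} \sqrt{V}$)
$O{\left(M,z \right)} = -47 + 61 z$ ($O{\left(M,z \right)} = 61 z - 47 = -47 + 61 z$)
$- \frac{1322}{m{\left(-59 \right)}} + \frac{O{\left(52,Q{\left(2 \right)} \right)}}{2051} = - \frac{1322}{\sqrt{2} \sqrt{-59}} + \frac{-47 + 61 \cdot 0}{2051} = - \frac{1322}{\sqrt{2} i \sqrt{59}} + \left(-47 + 0\right) \frac{1}{2051} = - \frac{1322}{i \sqrt{118}} - \frac{47}{2051} = - 1322 \left(- \frac{i \sqrt{118}}{118}\right) - \frac{47}{2051} = \frac{661 i \sqrt{118}}{59} - \frac{47}{2051} = - \frac{47}{2051} + \frac{661 i \sqrt{118}}{59}$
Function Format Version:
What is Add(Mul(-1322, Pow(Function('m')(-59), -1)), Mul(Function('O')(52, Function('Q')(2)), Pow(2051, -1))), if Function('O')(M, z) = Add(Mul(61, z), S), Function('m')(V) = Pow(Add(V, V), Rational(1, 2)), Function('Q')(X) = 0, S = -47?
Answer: Add(Rational(-47, 2051), Mul(Rational(661, 59), I, Pow(118, Rational(1, 2)))) ≈ Add(-0.022916, Mul(121.70, I))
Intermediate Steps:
Function('m')(V) = Mul(Pow(2, Rational(1, 2)), Pow(V, Rational(1, 2))) (Function('m')(V) = Pow(Mul(2, V), Rational(1, 2)) = Mul(Pow(2, Rational(1, 2)), Pow(V, Rational(1, 2))))
Function('O')(M, z) = Add(-47, Mul(61, z)) (Function('O')(M, z) = Add(Mul(61, z), -47) = Add(-47, Mul(61, z)))
Add(Mul(-1322, Pow(Function('m')(-59), -1)), Mul(Function('O')(52, Function('Q')(2)), Pow(2051, -1))) = Add(Mul(-1322, Pow(Mul(Pow(2, Rational(1, 2)), Pow(-59, Rational(1, 2))), -1)), Mul(Add(-47, Mul(61, 0)), Pow(2051, -1))) = Add(Mul(-1322, Pow(Mul(Pow(2, Rational(1, 2)), Mul(I, Pow(59, Rational(1, 2)))), -1)), Mul(Add(-47, 0), Rational(1, 2051))) = Add(Mul(-1322, Pow(Mul(I, Pow(118, Rational(1, 2))), -1)), Mul(-47, Rational(1, 2051))) = Add(Mul(-1322, Mul(Rational(-1, 118), I, Pow(118, Rational(1, 2)))), Rational(-47, 2051)) = Add(Mul(Rational(661, 59), I, Pow(118, Rational(1, 2))), Rational(-47, 2051)) = Add(Rational(-47, 2051), Mul(Rational(661, 59), I, Pow(118, Rational(1, 2))))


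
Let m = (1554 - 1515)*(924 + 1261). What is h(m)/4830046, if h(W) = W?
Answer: 285/16154 ≈ 0.017643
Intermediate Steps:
m = 85215 (m = 39*2185 = 85215)
h(m)/4830046 = 85215/4830046 = 85215*(1/4830046) = 285/16154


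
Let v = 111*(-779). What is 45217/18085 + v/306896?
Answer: 12313124567/5550214160 ≈ 2.2185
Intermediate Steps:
v = -86469
45217/18085 + v/306896 = 45217/18085 - 86469/306896 = 12313124567/5550214160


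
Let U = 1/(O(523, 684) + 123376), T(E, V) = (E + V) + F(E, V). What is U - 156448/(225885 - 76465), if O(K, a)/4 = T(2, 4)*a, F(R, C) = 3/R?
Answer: -5628022997/5375235080 ≈ -1.0470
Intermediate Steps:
T(E, V) = E + V + 3/E (T(E, V) = (E + V) + 3/E = E + V + 3/E)
O(K, a) = 30*a (O(K, a) = 4*((2 + 4 + 3/2)*a) = 4*(15*a/2) = 30*a)
U = 1/143896 (U = 1/(30*684 + 123376) = 1/(20520 + 123376) = 1/143896 ≈ 6.9495e-6)
U - 156448/(225885 - 76465) = 1/143896 - 156448/(225885 - 76465) = 1/143896 - 156448/149420 = 1/143896 - 1*39112/37355 = 1/143896 - 39112/37355 = -5628022997/5375235080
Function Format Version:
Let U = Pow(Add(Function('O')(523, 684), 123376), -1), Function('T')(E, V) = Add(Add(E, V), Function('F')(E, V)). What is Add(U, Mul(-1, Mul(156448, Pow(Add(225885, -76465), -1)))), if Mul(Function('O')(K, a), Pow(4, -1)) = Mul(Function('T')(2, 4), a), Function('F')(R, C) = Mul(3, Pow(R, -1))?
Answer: Rational(-5628022997, 5375235080) ≈ -1.0470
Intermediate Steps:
Function('T')(E, V) = Add(E, V, Mul(3, Pow(E, -1))) (Function('T')(E, V) = Add(Add(E, V), Mul(3, Pow(E, -1))) = Add(E, V, Mul(3, Pow(E, -1))))
Function('O')(K, a) = Mul(30, a) (Function('O')(K, a) = Mul(4, Mul(Add(2, 4, Mul(3, Pow(2, -1))), a)) = Mul(4, Mul(Add(2, 4, Mul(3, Rational(1, 2))), a)) = Mul(4, Mul(Add(2, 4, Rational(3, 2)), a)) = Mul(4, Mul(Rational(15, 2), a)) = Mul(30, a))
U = Rational(1, 143896) (U = Pow(Add(Mul(30, 684), 123376), -1) = Pow(Add(20520, 123376), -1) = Pow(143896, -1) = Rational(1, 143896) ≈ 6.9495e-6)
Add(U, Mul(-1, Mul(156448, Pow(Add(225885, -76465), -1)))) = Add(Rational(1, 143896), Mul(-1, Mul(156448, Pow(Add(225885, -76465), -1)))) = Add(Rational(1, 143896), Mul(-1, Mul(156448, Pow(149420, -1)))) = Add(Rational(1, 143896), Mul(-1, Mul(156448, Rational(1, 149420)))) = Add(Rational(1, 143896), Mul(-1, Rational(39112, 37355))) = Add(Rational(1, 143896), Rational(-39112, 37355)) = Rational(-5628022997, 5375235080)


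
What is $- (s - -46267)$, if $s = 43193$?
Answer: $-89460$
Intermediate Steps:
$- (s - -46267) = - (43193 - -46267) = - (43193 + 46267) = \left(-1\right) 89460 = -89460$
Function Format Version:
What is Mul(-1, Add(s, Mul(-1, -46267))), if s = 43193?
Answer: -89460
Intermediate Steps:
Mul(-1, Add(s, Mul(-1, -46267))) = Mul(-1, Add(43193, Mul(-1, -46267))) = Mul(-1, Add(43193, 46267)) = Mul(-1, 89460) = -89460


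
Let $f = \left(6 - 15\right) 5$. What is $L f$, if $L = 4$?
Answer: $-180$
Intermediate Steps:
$f = -45$ ($f = \left(-9\right) 5 = -45$)
$L f = 4 \left(-45\right) = -180$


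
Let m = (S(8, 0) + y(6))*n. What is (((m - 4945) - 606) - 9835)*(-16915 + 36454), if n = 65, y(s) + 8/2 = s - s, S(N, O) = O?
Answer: -305707194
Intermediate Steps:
y(s) = -4 (y(s) = -4 + (s - s) = -4 + 0 = -4)
m = -260 (m = (0 - 4)*65 = -4*65 = -260)
(((m - 4945) - 606) - 9835)*(-16915 + 36454) = (((-260 - 4945) - 606) - 9835)*(-16915 + 36454) = ((-5205 - 606) - 9835)*19539 = (-5811 - 9835)*19539 = -15646*19539 = -305707194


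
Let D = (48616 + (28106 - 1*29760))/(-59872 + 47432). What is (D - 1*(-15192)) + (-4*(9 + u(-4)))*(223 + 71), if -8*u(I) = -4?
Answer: 24980919/6220 ≈ 4016.2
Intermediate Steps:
u(I) = 1/2 (u(I) = -1/8*(-4) = 1/2)
D = -23481/6220 (D = (48616 + (28106 - 29760))/(-12440) = (48616 - 1654)*(-1/12440) = 46962*(-1/12440) = -23481/6220 ≈ -3.7751)
(D - 1*(-15192)) + (-4*(9 + u(-4)))*(223 + 71) = (-23481/6220 - 1*(-15192)) + (-4*(9 + 1/2))*(223 + 71) = (-23481/6220 + 15192) - 4*19/2*294 = 94470759/6220 - 38*294 = 94470759/6220 - 11172 = 24980919/6220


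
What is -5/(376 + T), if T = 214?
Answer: -1/118 ≈ -0.0084746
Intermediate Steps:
-5/(376 + T) = -5/(376 + 214) = -5/590 = -5*1/590 = -1/118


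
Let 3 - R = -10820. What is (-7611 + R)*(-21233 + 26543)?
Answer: 17055720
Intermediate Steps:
R = 10823 (R = 3 - 1*(-10820) = 3 + 10820 = 10823)
(-7611 + R)*(-21233 + 26543) = (-7611 + 10823)*(-21233 + 26543) = 3212*5310 = 17055720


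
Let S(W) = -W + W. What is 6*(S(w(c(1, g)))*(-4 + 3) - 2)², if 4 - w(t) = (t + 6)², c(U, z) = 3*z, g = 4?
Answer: 24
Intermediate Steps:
w(t) = 4 - (6 + t)² (w(t) = 4 - (t + 6)² = 4 - (6 + t)²)
S(W) = 0
6*(S(w(c(1, g)))*(-4 + 3) - 2)² = 6*(0*(-4 + 3) - 2)² = 6*(0*(-1) - 2)² = 6*(0 - 2)² = 6*(-2)² = 6*4 = 24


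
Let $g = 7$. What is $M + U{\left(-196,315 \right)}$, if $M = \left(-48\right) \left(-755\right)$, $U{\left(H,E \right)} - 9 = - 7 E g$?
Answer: $20814$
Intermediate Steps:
$U{\left(H,E \right)} = 9 - 49 E$ ($U{\left(H,E \right)} = 9 + - 7 E 7 = 9 - 49 E$)
$M = 36240$
$M + U{\left(-196,315 \right)} = 36240 + \left(9 - 15435\right) = 36240 - 15426 = 20814$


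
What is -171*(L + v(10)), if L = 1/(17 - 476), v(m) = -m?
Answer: 87229/51 ≈ 1710.4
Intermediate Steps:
L = -1/459 (L = 1/(-459) = -1/459 ≈ -0.0021787)
-171*(L + v(10)) = -171*(-1/459 - 1*10) = -171*(-1/459 - 10) = -171*(-4591/459) = 87229/51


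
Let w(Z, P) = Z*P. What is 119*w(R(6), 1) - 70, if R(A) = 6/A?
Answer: 49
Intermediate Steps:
w(Z, P) = P*Z
119*w(R(6), 1) - 70 = 119*(1*(6/6)) - 70 = 119*(1*(6*(⅙))) - 70 = 119*(1*1) - 70 = 119*1 - 70 = 119 - 70 = 49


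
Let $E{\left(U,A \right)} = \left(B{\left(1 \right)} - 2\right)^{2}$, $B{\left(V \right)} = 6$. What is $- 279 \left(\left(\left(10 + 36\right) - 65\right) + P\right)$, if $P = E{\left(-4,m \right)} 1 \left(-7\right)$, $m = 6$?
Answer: $36549$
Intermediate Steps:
$E{\left(U,A \right)} = 16$ ($E{\left(U,A \right)} = \left(6 - 2\right)^{2} = 4^{2} = 16$)
$P = -112$ ($P = 16 \cdot 1 \left(-7\right) = 16 \left(-7\right) = -112$)
$- 279 \left(\left(\left(10 + 36\right) - 65\right) + P\right) = - 279 \left(\left(\left(10 + 36\right) - 65\right) - 112\right) = - 279 \left(\left(46 - 65\right) - 112\right) = - 279 \left(-19 - 112\right) = \left(-279\right) \left(-131\right) = 36549$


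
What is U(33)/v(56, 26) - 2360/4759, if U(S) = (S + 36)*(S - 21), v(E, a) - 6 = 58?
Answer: 947353/76144 ≈ 12.442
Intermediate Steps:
v(E, a) = 64 (v(E, a) = 6 + 58 = 64)
U(S) = (-21 + S)*(36 + S) (U(S) = (36 + S)*(-21 + S) = (-21 + S)*(36 + S))
U(33)/v(56, 26) - 2360/4759 = (-756 + 33**2 + 15*33)/64 - 2360/4759 = (-756 + 1089 + 495)*(1/64) - 2360*1/4759 = 828*(1/64) - 2360/4759 = 207/16 - 2360/4759 = 947353/76144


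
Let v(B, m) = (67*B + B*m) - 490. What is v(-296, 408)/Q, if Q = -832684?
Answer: 70545/416342 ≈ 0.16944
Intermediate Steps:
v(B, m) = -490 + 67*B + B*m
v(-296, 408)/Q = (-490 + 67*(-296) - 296*408)/(-832684) = (-490 - 19832 - 120768)*(-1/832684) = -141090*(-1/832684) = 70545/416342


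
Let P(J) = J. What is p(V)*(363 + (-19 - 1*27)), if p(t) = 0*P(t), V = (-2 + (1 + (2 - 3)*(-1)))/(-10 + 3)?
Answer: 0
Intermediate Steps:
V = 0 (V = (-2 + (1 - 1*(-1)))/(-7) = (-2 + (1 + 1))*(-1/7) = (-2 + 2)*(-1/7) = 0*(-1/7) = 0)
p(t) = 0 (p(t) = 0*t = 0)
p(V)*(363 + (-19 - 1*27)) = 0*(363 + (-19 - 1*27)) = 0*(363 + (-19 - 27)) = 0*(363 - 46) = 0*317 = 0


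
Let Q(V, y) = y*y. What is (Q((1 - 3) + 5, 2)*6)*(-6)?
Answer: -144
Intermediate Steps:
Q(V, y) = y**2
(Q((1 - 3) + 5, 2)*6)*(-6) = (2**2*6)*(-6) = (4*6)*(-6) = 24*(-6) = -144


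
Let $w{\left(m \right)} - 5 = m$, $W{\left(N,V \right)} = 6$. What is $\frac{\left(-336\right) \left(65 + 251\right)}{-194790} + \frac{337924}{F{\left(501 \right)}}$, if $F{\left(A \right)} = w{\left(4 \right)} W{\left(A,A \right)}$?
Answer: $\frac{5485829122}{876555} \approx 6258.4$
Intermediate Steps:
$w{\left(m \right)} = 5 + m$
$F{\left(A \right)} = 54$ ($F{\left(A \right)} = \left(5 + 4\right) 6 = 9 \cdot 6 = 54$)
$\frac{\left(-336\right) \left(65 + 251\right)}{-194790} + \frac{337924}{F{\left(501 \right)}} = \frac{\left(-336\right) \left(65 + 251\right)}{-194790} + \frac{337924}{54} = \left(-336\right) 316 \left(- \frac{1}{194790}\right) + 337924 \cdot \frac{1}{54} = \left(-106176\right) \left(- \frac{1}{194790}\right) + \frac{168962}{27} = \frac{17696}{32465} + \frac{168962}{27} = \frac{5485829122}{876555}$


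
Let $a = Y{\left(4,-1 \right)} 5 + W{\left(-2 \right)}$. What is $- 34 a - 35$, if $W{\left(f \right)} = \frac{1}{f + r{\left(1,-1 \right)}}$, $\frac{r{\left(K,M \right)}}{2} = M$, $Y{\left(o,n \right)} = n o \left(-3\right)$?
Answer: $- \frac{4133}{2} \approx -2066.5$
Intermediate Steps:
$Y{\left(o,n \right)} = - 3 n o$
$r{\left(K,M \right)} = 2 M$
$W{\left(f \right)} = \frac{1}{-2 + f}$ ($W{\left(f \right)} = \frac{1}{f + 2 \left(-1\right)} = \frac{1}{f - 2} = \frac{1}{-2 + f}$)
$a = \frac{239}{4}$ ($a = \left(-3\right) \left(-1\right) 4 \cdot 5 + \frac{1}{-2 - 2} = 12 \cdot 5 + \frac{1}{-4} = 60 - \frac{1}{4} = \frac{239}{4} \approx 59.75$)
$- 34 a - 35 = \left(-34\right) \frac{239}{4} - 35 = - \frac{4063}{2} - 35 = - \frac{4133}{2}$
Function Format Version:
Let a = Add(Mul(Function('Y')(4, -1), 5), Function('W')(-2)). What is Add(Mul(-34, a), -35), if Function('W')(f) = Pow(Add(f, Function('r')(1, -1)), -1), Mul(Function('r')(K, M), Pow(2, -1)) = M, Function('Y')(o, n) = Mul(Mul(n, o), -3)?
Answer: Rational(-4133, 2) ≈ -2066.5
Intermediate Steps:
Function('Y')(o, n) = Mul(-3, n, o)
Function('r')(K, M) = Mul(2, M)
Function('W')(f) = Pow(Add(-2, f), -1) (Function('W')(f) = Pow(Add(f, Mul(2, -1)), -1) = Pow(Add(f, -2), -1) = Pow(Add(-2, f), -1))
a = Rational(239, 4) (a = Add(Mul(Mul(-3, -1, 4), 5), Pow(Add(-2, -2), -1)) = Add(Mul(12, 5), Pow(-4, -1)) = Add(60, Rational(-1, 4)) = Rational(239, 4) ≈ 59.750)
Add(Mul(-34, a), -35) = Add(Mul(-34, Rational(239, 4)), -35) = Add(Rational(-4063, 2), -35) = Rational(-4133, 2)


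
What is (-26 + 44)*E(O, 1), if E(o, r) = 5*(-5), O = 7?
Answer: -450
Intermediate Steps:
E(o, r) = -25
(-26 + 44)*E(O, 1) = (-26 + 44)*(-25) = 18*(-25) = -450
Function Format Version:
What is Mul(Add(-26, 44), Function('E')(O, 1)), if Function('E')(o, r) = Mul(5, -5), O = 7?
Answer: -450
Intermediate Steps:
Function('E')(o, r) = -25
Mul(Add(-26, 44), Function('E')(O, 1)) = Mul(Add(-26, 44), -25) = Mul(18, -25) = -450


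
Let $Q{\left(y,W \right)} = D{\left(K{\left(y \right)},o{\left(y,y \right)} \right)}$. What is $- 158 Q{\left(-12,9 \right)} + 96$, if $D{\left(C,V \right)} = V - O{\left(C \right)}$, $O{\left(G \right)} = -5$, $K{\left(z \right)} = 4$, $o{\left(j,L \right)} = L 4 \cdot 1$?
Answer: $6890$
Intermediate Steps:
$o{\left(j,L \right)} = 4 L$ ($o{\left(j,L \right)} = 4 L 1 = 4 L$)
$D{\left(C,V \right)} = 5 + V$ ($D{\left(C,V \right)} = V - -5 = V + 5 = 5 + V$)
$Q{\left(y,W \right)} = 5 + 4 y$
$- 158 Q{\left(-12,9 \right)} + 96 = - 158 \left(5 + 4 \left(-12\right)\right) + 96 = - 158 \left(5 - 48\right) + 96 = \left(-158\right) \left(-43\right) + 96 = 6794 + 96 = 6890$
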